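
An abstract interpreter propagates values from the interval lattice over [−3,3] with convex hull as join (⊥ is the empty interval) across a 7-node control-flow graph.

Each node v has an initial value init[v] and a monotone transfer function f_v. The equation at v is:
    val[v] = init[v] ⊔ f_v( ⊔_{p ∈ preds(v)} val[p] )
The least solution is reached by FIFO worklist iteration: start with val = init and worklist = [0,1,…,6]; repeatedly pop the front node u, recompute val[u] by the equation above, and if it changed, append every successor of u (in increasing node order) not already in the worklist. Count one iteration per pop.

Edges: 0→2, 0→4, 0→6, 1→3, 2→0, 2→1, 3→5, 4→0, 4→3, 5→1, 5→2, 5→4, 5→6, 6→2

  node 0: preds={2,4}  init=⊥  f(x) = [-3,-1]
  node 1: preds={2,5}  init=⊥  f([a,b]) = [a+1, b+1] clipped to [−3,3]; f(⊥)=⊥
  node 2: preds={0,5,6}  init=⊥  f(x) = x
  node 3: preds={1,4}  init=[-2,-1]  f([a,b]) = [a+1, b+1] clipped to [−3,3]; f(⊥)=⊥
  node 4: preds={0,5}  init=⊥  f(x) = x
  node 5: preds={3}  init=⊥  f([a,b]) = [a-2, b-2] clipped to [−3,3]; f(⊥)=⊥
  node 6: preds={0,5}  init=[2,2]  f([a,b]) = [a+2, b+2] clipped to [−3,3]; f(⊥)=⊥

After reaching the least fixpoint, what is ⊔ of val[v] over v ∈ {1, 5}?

Trace (22 dequeues):
  [1] u=0 | in ⊥ | out [-3,-1] | prev ⊥ | push {}
  [2] u=1 | in ⊥ | out ⊥ | ==
  [3] u=2 | in [-3,2] | out [-3,2] | prev ⊥ | push {0,1}
  [4] u=3 | in ⊥ | out [-2,-1] | ==
  [5] u=4 | in [-3,-1] | out [-3,-1] | prev ⊥ | push {3}
  [6] u=5 | in [-2,-1] | out [-3,-3] | prev ⊥ | push {2,4}
  [7] u=6 | in [-3,-1] | out [-1,2] | prev [2,2] | push {}
  [8] u=0 | in [-3,2] | out [-3,-1] | ==
  [9] u=1 | in [-3,2] | out [-2,3] | prev ⊥ | push {}
  [10] u=3 | in [-3,3] | out [-2,3] | prev [-2,-1] | push {5}
  [11] u=2 | in [-3,2] | out [-3,2] | ==
  [12] u=4 | in [-3,-1] | out [-3,-1] | ==
  [13] u=5 | in [-2,3] | out [-3,1] | prev [-3,-3] | push {1,2,4,6}
  [14] u=1 | in [-3,2] | out [-2,3] | ==
  [15] u=2 | in [-3,2] | out [-3,2] | ==
  [16] u=4 | in [-3,1] | out [-3,1] | prev [-3,-1] | push {0,3}
  [17] u=6 | in [-3,1] | out [-1,3] | prev [-1,2] | push {2}
  [18] u=0 | in [-3,2] | out [-3,-1] | ==
  [19] u=3 | in [-3,3] | out [-2,3] | ==
  [20] u=2 | in [-3,3] | out [-3,3] | prev [-3,2] | push {0,1}
  [21] u=0 | in [-3,3] | out [-3,-1] | ==
  [22] u=1 | in [-3,3] | out [-2,3] | ==

Converged values:
  [0] [-3,-1]
  [1] [-2,3]
  [2] [-3,3]
  [3] [-2,3]
  [4] [-3,1]
  [5] [-3,1]
  [6] [-1,3]

[-3,3]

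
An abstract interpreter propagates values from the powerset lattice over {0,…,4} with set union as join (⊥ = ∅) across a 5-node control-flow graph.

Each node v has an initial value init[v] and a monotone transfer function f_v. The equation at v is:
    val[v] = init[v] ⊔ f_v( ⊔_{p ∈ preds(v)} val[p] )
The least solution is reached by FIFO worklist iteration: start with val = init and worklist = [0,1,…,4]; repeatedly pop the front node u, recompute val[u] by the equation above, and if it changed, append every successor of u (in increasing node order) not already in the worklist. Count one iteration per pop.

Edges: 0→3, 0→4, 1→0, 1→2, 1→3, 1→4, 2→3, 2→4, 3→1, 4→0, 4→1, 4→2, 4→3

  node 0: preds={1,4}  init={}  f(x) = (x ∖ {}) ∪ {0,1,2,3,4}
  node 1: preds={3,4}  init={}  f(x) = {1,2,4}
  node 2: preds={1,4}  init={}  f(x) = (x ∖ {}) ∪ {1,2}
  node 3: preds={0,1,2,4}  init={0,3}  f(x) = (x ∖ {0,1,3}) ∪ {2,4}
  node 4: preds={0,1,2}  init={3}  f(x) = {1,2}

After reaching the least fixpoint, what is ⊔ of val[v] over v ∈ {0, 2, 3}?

{0,1,2,3,4}

Iteration log — 9 steps:
  step 1. node 0  ⊔preds={3}  new={0,1,2,3,4}  old={}  +wl: 
  step 2. node 1  ⊔preds={0,3}  new={1,2,4}  old={}  +wl: 0
  step 3. node 2  ⊔preds={1,2,3,4}  new={1,2,3,4}  old={}  +wl: 
  step 4. node 3  ⊔preds={0,1,2,3,4}  new={0,2,3,4}  old={0,3}  +wl: 1
  step 5. node 4  ⊔preds={0,1,2,3,4}  new={1,2,3}  old={3}  +wl: 2,3
  step 6. node 0  ⊔preds={1,2,3,4}  new={0,1,2,3,4}  stable
  step 7. node 1  ⊔preds={0,1,2,3,4}  new={1,2,4}  stable
  step 8. node 2  ⊔preds={1,2,3,4}  new={1,2,3,4}  stable
  step 9. node 3  ⊔preds={0,1,2,3,4}  new={0,2,3,4}  stable

Least fixpoint reached:
  node 0: {0,1,2,3,4}
  node 1: {1,2,4}
  node 2: {1,2,3,4}
  node 3: {0,2,3,4}
  node 4: {1,2,3}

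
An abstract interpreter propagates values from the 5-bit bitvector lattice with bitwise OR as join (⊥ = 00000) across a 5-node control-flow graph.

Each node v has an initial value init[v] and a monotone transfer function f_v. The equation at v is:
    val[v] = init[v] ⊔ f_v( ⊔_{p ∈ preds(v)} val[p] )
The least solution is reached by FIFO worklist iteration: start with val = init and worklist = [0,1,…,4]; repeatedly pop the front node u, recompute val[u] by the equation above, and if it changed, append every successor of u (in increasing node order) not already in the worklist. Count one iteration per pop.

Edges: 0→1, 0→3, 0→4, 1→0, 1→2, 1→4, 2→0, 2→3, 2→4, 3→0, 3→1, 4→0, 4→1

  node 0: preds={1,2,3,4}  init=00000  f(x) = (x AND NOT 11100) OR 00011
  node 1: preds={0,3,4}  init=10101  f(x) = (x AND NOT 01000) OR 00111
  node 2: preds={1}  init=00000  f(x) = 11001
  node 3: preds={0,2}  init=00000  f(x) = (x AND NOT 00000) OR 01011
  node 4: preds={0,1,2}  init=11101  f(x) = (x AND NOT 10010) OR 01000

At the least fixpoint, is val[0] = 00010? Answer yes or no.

Trace (7 dequeues):
  [1] u=0 | in 11101 | out 00011 | prev 00000 | push {}
  [2] u=1 | in 11111 | out 10111 | prev 10101 | push {0}
  [3] u=2 | in 10111 | out 11001 | prev 00000 | push {}
  [4] u=3 | in 11011 | out 11011 | prev 00000 | push {1}
  [5] u=4 | in 11111 | out 11101 | ==
  [6] u=0 | in 11111 | out 00011 | ==
  [7] u=1 | in 11111 | out 10111 | ==

Converged values:
  [0] 00011
  [1] 10111
  [2] 11001
  [3] 11011
  [4] 11101

no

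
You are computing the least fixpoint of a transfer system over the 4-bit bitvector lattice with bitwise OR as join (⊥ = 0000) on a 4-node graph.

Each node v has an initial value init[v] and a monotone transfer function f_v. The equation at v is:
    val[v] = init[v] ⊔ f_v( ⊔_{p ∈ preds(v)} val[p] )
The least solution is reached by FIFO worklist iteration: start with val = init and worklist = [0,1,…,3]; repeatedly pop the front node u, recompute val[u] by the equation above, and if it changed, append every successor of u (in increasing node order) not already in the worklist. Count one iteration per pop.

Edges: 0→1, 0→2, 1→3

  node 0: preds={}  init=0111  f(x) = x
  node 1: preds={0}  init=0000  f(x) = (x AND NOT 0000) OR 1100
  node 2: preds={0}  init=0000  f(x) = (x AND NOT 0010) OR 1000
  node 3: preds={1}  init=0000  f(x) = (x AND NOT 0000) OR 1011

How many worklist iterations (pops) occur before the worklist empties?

4

Trace (4 dequeues):
  [1] u=0 | in 0000 | out 0111 | ==
  [2] u=1 | in 0111 | out 1111 | prev 0000 | push {}
  [3] u=2 | in 0111 | out 1101 | prev 0000 | push {}
  [4] u=3 | in 1111 | out 1111 | prev 0000 | push {}

Converged values:
  [0] 0111
  [1] 1111
  [2] 1101
  [3] 1111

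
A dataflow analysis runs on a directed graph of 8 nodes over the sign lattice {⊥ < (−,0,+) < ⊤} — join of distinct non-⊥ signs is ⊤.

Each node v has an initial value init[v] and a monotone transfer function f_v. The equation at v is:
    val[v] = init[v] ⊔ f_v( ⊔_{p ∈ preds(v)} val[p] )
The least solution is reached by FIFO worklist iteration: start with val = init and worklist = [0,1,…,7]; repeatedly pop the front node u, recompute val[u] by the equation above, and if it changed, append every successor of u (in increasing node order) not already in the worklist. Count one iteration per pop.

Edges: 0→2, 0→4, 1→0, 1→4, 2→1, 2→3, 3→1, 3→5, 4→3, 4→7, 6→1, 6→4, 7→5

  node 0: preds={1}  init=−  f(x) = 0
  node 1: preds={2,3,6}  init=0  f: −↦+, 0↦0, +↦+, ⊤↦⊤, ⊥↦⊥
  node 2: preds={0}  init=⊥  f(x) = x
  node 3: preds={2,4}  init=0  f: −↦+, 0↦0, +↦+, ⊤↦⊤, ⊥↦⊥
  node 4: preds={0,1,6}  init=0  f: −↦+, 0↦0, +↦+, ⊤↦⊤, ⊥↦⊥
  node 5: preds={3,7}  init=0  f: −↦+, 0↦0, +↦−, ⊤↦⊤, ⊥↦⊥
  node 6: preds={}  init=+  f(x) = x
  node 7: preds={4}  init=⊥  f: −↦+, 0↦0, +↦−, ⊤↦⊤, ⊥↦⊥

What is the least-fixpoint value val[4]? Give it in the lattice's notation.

⊤

Iteration log — 12 steps:
  step 1. node 0  ⊔preds=0  new=⊤  old=−  +wl: 
  step 2. node 1  ⊔preds=⊤  new=⊤  old=0  +wl: 0
  step 3. node 2  ⊔preds=⊤  new=⊤  old=⊥  +wl: 1
  step 4. node 3  ⊔preds=⊤  new=⊤  old=0  +wl: 
  step 5. node 4  ⊔preds=⊤  new=⊤  old=0  +wl: 3
  step 6. node 5  ⊔preds=⊤  new=⊤  old=0  +wl: 
  step 7. node 6  ⊔preds=⊥  new=+  stable
  step 8. node 7  ⊔preds=⊤  new=⊤  old=⊥  +wl: 5
  step 9. node 0  ⊔preds=⊤  new=⊤  stable
  step 10. node 1  ⊔preds=⊤  new=⊤  stable
  step 11. node 3  ⊔preds=⊤  new=⊤  stable
  step 12. node 5  ⊔preds=⊤  new=⊤  stable

Least fixpoint reached:
  node 0: ⊤
  node 1: ⊤
  node 2: ⊤
  node 3: ⊤
  node 4: ⊤
  node 5: ⊤
  node 6: +
  node 7: ⊤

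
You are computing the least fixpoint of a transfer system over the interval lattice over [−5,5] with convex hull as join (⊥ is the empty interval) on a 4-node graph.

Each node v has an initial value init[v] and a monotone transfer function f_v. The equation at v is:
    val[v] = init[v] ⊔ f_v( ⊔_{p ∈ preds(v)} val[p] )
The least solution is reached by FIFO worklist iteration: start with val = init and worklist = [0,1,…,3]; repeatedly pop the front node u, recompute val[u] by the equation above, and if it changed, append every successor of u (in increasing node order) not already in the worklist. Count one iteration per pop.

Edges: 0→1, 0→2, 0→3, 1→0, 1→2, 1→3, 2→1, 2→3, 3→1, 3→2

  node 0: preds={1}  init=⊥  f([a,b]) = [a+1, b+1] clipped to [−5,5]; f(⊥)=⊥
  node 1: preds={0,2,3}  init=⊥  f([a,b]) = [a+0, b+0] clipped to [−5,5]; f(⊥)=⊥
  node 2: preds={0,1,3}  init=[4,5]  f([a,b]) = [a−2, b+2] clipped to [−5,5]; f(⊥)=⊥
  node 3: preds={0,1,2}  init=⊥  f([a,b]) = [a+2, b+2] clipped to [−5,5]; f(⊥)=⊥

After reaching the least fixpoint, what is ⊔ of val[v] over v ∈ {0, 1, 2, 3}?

[-5,5]

Iteration log — 28 steps:
  step 1. node 0  ⊔preds=⊥  new=⊥  stable
  step 2. node 1  ⊔preds=[4,5]  new=[4,5]  old=⊥  +wl: 0
  step 3. node 2  ⊔preds=[4,5]  new=[2,5]  old=[4,5]  +wl: 1
  step 4. node 3  ⊔preds=[2,5]  new=[4,5]  old=⊥  +wl: 2
  step 5. node 0  ⊔preds=[4,5]  new=[5,5]  old=⊥  +wl: 3
  step 6. node 1  ⊔preds=[2,5]  new=[2,5]  old=[4,5]  +wl: 0
  step 7. node 2  ⊔preds=[2,5]  new=[0,5]  old=[2,5]  +wl: 1
  step 8. node 3  ⊔preds=[0,5]  new=[2,5]  old=[4,5]  +wl: 2
  step 9. node 0  ⊔preds=[2,5]  new=[3,5]  old=[5,5]  +wl: 3
  step 10. node 1  ⊔preds=[0,5]  new=[0,5]  old=[2,5]  +wl: 0
  step 11. node 2  ⊔preds=[0,5]  new=[-2,5]  old=[0,5]  +wl: 1
  step 12. node 3  ⊔preds=[-2,5]  new=[0,5]  old=[2,5]  +wl: 2
  step 13. node 0  ⊔preds=[0,5]  new=[1,5]  old=[3,5]  +wl: 3
  step 14. node 1  ⊔preds=[-2,5]  new=[-2,5]  old=[0,5]  +wl: 0
  step 15. node 2  ⊔preds=[-2,5]  new=[-4,5]  old=[-2,5]  +wl: 1
  step 16. node 3  ⊔preds=[-4,5]  new=[-2,5]  old=[0,5]  +wl: 2
  step 17. node 0  ⊔preds=[-2,5]  new=[-1,5]  old=[1,5]  +wl: 3
  step 18. node 1  ⊔preds=[-4,5]  new=[-4,5]  old=[-2,5]  +wl: 0
  step 19. node 2  ⊔preds=[-4,5]  new=[-5,5]  old=[-4,5]  +wl: 1
  step 20. node 3  ⊔preds=[-5,5]  new=[-3,5]  old=[-2,5]  +wl: 2
  step 21. node 0  ⊔preds=[-4,5]  new=[-3,5]  old=[-1,5]  +wl: 3
  step 22. node 1  ⊔preds=[-5,5]  new=[-5,5]  old=[-4,5]  +wl: 0
  step 23. node 2  ⊔preds=[-5,5]  new=[-5,5]  stable
  step 24. node 3  ⊔preds=[-5,5]  new=[-3,5]  stable
  step 25. node 0  ⊔preds=[-5,5]  new=[-4,5]  old=[-3,5]  +wl: 1,2,3
  step 26. node 1  ⊔preds=[-5,5]  new=[-5,5]  stable
  step 27. node 2  ⊔preds=[-5,5]  new=[-5,5]  stable
  step 28. node 3  ⊔preds=[-5,5]  new=[-3,5]  stable

Least fixpoint reached:
  node 0: [-4,5]
  node 1: [-5,5]
  node 2: [-5,5]
  node 3: [-3,5]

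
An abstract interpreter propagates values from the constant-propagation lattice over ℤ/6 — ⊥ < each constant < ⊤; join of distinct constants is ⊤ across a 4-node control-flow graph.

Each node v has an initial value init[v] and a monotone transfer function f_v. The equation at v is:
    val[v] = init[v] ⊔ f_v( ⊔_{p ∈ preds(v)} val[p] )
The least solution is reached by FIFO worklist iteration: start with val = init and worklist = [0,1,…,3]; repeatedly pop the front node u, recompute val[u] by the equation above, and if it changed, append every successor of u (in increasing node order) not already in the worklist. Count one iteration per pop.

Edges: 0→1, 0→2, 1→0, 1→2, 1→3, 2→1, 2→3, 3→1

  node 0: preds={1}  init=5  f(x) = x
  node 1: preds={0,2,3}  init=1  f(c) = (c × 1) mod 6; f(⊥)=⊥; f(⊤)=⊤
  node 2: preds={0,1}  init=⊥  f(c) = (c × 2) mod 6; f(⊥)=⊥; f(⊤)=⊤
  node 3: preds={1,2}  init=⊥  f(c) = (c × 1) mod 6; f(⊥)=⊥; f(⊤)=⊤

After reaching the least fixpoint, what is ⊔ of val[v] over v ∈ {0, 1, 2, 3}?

⊤

Worklist (6 pops):
  #1 pop 0: in=1 → ⊤ (was 5); enqueue []
  #2 pop 1: in=⊤ → ⊤ (was 1); enqueue [0]
  #3 pop 2: in=⊤ → ⊤ (was ⊥); enqueue [1]
  #4 pop 3: in=⊤ → ⊤ (was ⊥); enqueue []
  #5 pop 0: in=⊤ → ⊤ (no change)
  #6 pop 1: in=⊤ → ⊤ (no change)

Fixpoint:
  val[0] = ⊤
  val[1] = ⊤
  val[2] = ⊤
  val[3] = ⊤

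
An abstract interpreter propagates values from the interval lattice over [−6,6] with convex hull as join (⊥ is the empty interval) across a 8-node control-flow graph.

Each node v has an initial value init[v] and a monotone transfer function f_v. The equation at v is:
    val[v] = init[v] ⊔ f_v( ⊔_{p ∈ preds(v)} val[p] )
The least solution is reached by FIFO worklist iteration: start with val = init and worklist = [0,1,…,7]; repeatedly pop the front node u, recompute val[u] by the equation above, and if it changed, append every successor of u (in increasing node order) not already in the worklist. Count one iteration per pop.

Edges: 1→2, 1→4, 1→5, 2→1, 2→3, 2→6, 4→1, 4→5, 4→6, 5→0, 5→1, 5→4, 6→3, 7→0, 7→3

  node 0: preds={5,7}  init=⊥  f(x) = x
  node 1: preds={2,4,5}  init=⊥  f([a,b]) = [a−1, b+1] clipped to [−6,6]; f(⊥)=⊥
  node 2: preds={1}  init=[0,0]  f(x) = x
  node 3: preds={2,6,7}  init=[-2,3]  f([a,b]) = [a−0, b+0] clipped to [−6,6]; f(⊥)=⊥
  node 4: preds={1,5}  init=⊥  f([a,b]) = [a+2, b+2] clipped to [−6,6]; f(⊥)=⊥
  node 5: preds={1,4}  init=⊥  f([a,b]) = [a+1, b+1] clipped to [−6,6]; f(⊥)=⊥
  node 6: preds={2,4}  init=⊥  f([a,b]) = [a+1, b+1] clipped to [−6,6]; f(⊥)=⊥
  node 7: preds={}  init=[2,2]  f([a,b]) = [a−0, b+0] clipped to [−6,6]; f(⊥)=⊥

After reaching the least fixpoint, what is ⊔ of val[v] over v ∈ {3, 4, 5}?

Iteration log — 47 steps:
  step 1. node 0  ⊔preds=[2,2]  new=[2,2]  old=⊥  +wl: 
  step 2. node 1  ⊔preds=[0,0]  new=[-1,1]  old=⊥  +wl: 
  step 3. node 2  ⊔preds=[-1,1]  new=[-1,1]  old=[0,0]  +wl: 1
  step 4. node 3  ⊔preds=[-1,2]  new=[-2,3]  stable
  step 5. node 4  ⊔preds=[-1,1]  new=[1,3]  old=⊥  +wl: 
  step 6. node 5  ⊔preds=[-1,3]  new=[0,4]  old=⊥  +wl: 0,4
  step 7. node 6  ⊔preds=[-1,3]  new=[0,4]  old=⊥  +wl: 3
  step 8. node 7  ⊔preds=⊥  new=[2,2]  stable
  step 9. node 1  ⊔preds=[-1,4]  new=[-2,5]  old=[-1,1]  +wl: 2,5
  step 10. node 0  ⊔preds=[0,4]  new=[0,4]  old=[2,2]  +wl: 
  step 11. node 4  ⊔preds=[-2,5]  new=[0,6]  old=[1,3]  +wl: 1,6
  step 12. node 3  ⊔preds=[-1,4]  new=[-2,4]  old=[-2,3]  +wl: 
  step 13. node 2  ⊔preds=[-2,5]  new=[-2,5]  old=[-1,1]  +wl: 3
  step 14. node 5  ⊔preds=[-2,6]  new=[-1,6]  old=[0,4]  +wl: 0,4
  step 15. node 1  ⊔preds=[-2,6]  new=[-3,6]  old=[-2,5]  +wl: 2,5
  step 16. node 6  ⊔preds=[-2,6]  new=[-1,6]  old=[0,4]  +wl: 
  step 17. node 3  ⊔preds=[-2,6]  new=[-2,6]  old=[-2,4]  +wl: 
  step 18. node 0  ⊔preds=[-1,6]  new=[-1,6]  old=[0,4]  +wl: 
  step 19. node 4  ⊔preds=[-3,6]  new=[-1,6]  old=[0,6]  +wl: 1,6
  step 20. node 2  ⊔preds=[-3,6]  new=[-3,6]  old=[-2,5]  +wl: 3
  step 21. node 5  ⊔preds=[-3,6]  new=[-2,6]  old=[-1,6]  +wl: 0,4
  step 22. node 1  ⊔preds=[-3,6]  new=[-4,6]  old=[-3,6]  +wl: 2,5
  step 23. node 6  ⊔preds=[-3,6]  new=[-2,6]  old=[-1,6]  +wl: 
  step 24. node 3  ⊔preds=[-3,6]  new=[-3,6]  old=[-2,6]  +wl: 
  step 25. node 0  ⊔preds=[-2,6]  new=[-2,6]  old=[-1,6]  +wl: 
  step 26. node 4  ⊔preds=[-4,6]  new=[-2,6]  old=[-1,6]  +wl: 1,6
  step 27. node 2  ⊔preds=[-4,6]  new=[-4,6]  old=[-3,6]  +wl: 3
  step 28. node 5  ⊔preds=[-4,6]  new=[-3,6]  old=[-2,6]  +wl: 0,4
  step 29. node 1  ⊔preds=[-4,6]  new=[-5,6]  old=[-4,6]  +wl: 2,5
  step 30. node 6  ⊔preds=[-4,6]  new=[-3,6]  old=[-2,6]  +wl: 
  step 31. node 3  ⊔preds=[-4,6]  new=[-4,6]  old=[-3,6]  +wl: 
  step 32. node 0  ⊔preds=[-3,6]  new=[-3,6]  old=[-2,6]  +wl: 
  step 33. node 4  ⊔preds=[-5,6]  new=[-3,6]  old=[-2,6]  +wl: 1,6
  step 34. node 2  ⊔preds=[-5,6]  new=[-5,6]  old=[-4,6]  +wl: 3
  step 35. node 5  ⊔preds=[-5,6]  new=[-4,6]  old=[-3,6]  +wl: 0,4
  step 36. node 1  ⊔preds=[-5,6]  new=[-6,6]  old=[-5,6]  +wl: 2,5
  step 37. node 6  ⊔preds=[-5,6]  new=[-4,6]  old=[-3,6]  +wl: 
  step 38. node 3  ⊔preds=[-5,6]  new=[-5,6]  old=[-4,6]  +wl: 
  step 39. node 0  ⊔preds=[-4,6]  new=[-4,6]  old=[-3,6]  +wl: 
  step 40. node 4  ⊔preds=[-6,6]  new=[-4,6]  old=[-3,6]  +wl: 1,6
  step 41. node 2  ⊔preds=[-6,6]  new=[-6,6]  old=[-5,6]  +wl: 3
  step 42. node 5  ⊔preds=[-6,6]  new=[-5,6]  old=[-4,6]  +wl: 0,4
  step 43. node 1  ⊔preds=[-6,6]  new=[-6,6]  stable
  step 44. node 6  ⊔preds=[-6,6]  new=[-5,6]  old=[-4,6]  +wl: 
  step 45. node 3  ⊔preds=[-6,6]  new=[-6,6]  old=[-5,6]  +wl: 
  step 46. node 0  ⊔preds=[-5,6]  new=[-5,6]  old=[-4,6]  +wl: 
  step 47. node 4  ⊔preds=[-6,6]  new=[-4,6]  stable

Least fixpoint reached:
  node 0: [-5,6]
  node 1: [-6,6]
  node 2: [-6,6]
  node 3: [-6,6]
  node 4: [-4,6]
  node 5: [-5,6]
  node 6: [-5,6]
  node 7: [2,2]

[-6,6]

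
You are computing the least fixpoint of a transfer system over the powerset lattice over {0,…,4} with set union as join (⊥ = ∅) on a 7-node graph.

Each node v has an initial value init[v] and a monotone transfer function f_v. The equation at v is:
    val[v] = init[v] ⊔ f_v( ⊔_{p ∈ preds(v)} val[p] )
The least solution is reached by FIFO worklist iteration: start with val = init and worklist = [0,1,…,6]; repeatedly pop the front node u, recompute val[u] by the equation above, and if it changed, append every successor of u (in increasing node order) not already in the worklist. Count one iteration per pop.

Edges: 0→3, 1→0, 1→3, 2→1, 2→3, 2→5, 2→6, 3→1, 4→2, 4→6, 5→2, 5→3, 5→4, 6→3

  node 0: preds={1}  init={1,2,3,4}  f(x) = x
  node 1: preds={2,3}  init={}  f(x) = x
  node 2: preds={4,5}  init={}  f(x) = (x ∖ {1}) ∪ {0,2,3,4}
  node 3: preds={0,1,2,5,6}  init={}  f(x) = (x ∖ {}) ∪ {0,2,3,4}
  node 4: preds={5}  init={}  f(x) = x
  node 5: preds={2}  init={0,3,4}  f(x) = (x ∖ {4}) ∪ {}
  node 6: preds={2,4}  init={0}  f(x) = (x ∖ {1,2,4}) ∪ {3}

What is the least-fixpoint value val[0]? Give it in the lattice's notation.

Iteration log — 15 steps:
  step 1. node 0  ⊔preds={}  new={1,2,3,4}  stable
  step 2. node 1  ⊔preds={}  new={}  stable
  step 3. node 2  ⊔preds={0,3,4}  new={0,2,3,4}  old={}  +wl: 1
  step 4. node 3  ⊔preds={0,1,2,3,4}  new={0,1,2,3,4}  old={}  +wl: 
  step 5. node 4  ⊔preds={0,3,4}  new={0,3,4}  old={}  +wl: 2
  step 6. node 5  ⊔preds={0,2,3,4}  new={0,2,3,4}  old={0,3,4}  +wl: 3,4
  step 7. node 6  ⊔preds={0,2,3,4}  new={0,3}  old={0}  +wl: 
  step 8. node 1  ⊔preds={0,1,2,3,4}  new={0,1,2,3,4}  old={}  +wl: 0
  step 9. node 2  ⊔preds={0,2,3,4}  new={0,2,3,4}  stable
  step 10. node 3  ⊔preds={0,1,2,3,4}  new={0,1,2,3,4}  stable
  step 11. node 4  ⊔preds={0,2,3,4}  new={0,2,3,4}  old={0,3,4}  +wl: 2,6
  step 12. node 0  ⊔preds={0,1,2,3,4}  new={0,1,2,3,4}  old={1,2,3,4}  +wl: 3
  step 13. node 2  ⊔preds={0,2,3,4}  new={0,2,3,4}  stable
  step 14. node 6  ⊔preds={0,2,3,4}  new={0,3}  stable
  step 15. node 3  ⊔preds={0,1,2,3,4}  new={0,1,2,3,4}  stable

Least fixpoint reached:
  node 0: {0,1,2,3,4}
  node 1: {0,1,2,3,4}
  node 2: {0,2,3,4}
  node 3: {0,1,2,3,4}
  node 4: {0,2,3,4}
  node 5: {0,2,3,4}
  node 6: {0,3}

{0,1,2,3,4}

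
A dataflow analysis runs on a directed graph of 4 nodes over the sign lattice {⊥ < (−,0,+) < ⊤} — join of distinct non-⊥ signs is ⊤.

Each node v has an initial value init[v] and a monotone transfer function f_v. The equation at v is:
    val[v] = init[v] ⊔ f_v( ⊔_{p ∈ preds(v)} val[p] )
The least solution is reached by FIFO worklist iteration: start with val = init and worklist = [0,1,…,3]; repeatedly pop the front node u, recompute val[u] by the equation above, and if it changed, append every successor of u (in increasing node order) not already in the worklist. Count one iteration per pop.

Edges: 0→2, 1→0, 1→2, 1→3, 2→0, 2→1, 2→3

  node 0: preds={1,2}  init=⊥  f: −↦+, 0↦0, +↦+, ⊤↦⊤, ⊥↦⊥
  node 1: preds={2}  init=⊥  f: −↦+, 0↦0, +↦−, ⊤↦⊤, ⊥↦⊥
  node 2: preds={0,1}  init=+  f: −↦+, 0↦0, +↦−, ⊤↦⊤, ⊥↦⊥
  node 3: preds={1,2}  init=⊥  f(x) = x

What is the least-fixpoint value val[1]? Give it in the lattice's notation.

⊤

Trace (9 dequeues):
  [1] u=0 | in + | out + | prev ⊥ | push {}
  [2] u=1 | in + | out − | prev ⊥ | push {0}
  [3] u=2 | in ⊤ | out ⊤ | prev + | push {1}
  [4] u=3 | in ⊤ | out ⊤ | prev ⊥ | push {}
  [5] u=0 | in ⊤ | out ⊤ | prev + | push {2}
  [6] u=1 | in ⊤ | out ⊤ | prev − | push {0,3}
  [7] u=2 | in ⊤ | out ⊤ | ==
  [8] u=0 | in ⊤ | out ⊤ | ==
  [9] u=3 | in ⊤ | out ⊤ | ==

Converged values:
  [0] ⊤
  [1] ⊤
  [2] ⊤
  [3] ⊤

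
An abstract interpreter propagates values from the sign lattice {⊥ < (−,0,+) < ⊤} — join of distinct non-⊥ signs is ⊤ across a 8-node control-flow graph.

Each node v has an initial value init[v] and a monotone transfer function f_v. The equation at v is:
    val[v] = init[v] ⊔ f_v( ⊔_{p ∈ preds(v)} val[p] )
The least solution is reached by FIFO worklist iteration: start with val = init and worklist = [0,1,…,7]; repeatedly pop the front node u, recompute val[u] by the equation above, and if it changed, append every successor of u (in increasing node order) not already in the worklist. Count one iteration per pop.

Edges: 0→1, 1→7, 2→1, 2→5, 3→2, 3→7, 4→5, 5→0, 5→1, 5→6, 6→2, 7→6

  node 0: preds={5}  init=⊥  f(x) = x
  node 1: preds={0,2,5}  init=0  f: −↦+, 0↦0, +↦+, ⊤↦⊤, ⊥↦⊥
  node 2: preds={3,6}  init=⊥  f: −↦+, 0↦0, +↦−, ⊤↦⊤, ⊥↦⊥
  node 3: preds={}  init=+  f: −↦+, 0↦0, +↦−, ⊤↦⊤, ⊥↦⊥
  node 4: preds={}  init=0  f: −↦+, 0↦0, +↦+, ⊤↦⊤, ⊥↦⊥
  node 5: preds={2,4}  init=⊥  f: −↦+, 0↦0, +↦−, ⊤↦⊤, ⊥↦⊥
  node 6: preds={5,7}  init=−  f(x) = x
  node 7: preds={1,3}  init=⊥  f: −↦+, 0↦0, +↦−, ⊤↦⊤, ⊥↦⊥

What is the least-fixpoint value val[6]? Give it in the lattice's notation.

Iteration log — 14 steps:
  step 1. node 0  ⊔preds=⊥  new=⊥  stable
  step 2. node 1  ⊔preds=⊥  new=0  stable
  step 3. node 2  ⊔preds=⊤  new=⊤  old=⊥  +wl: 1
  step 4. node 3  ⊔preds=⊥  new=+  stable
  step 5. node 4  ⊔preds=⊥  new=0  stable
  step 6. node 5  ⊔preds=⊤  new=⊤  old=⊥  +wl: 0
  step 7. node 6  ⊔preds=⊤  new=⊤  old=−  +wl: 2
  step 8. node 7  ⊔preds=⊤  new=⊤  old=⊥  +wl: 6
  step 9. node 1  ⊔preds=⊤  new=⊤  old=0  +wl: 7
  step 10. node 0  ⊔preds=⊤  new=⊤  old=⊥  +wl: 1
  step 11. node 2  ⊔preds=⊤  new=⊤  stable
  step 12. node 6  ⊔preds=⊤  new=⊤  stable
  step 13. node 7  ⊔preds=⊤  new=⊤  stable
  step 14. node 1  ⊔preds=⊤  new=⊤  stable

Least fixpoint reached:
  node 0: ⊤
  node 1: ⊤
  node 2: ⊤
  node 3: +
  node 4: 0
  node 5: ⊤
  node 6: ⊤
  node 7: ⊤

⊤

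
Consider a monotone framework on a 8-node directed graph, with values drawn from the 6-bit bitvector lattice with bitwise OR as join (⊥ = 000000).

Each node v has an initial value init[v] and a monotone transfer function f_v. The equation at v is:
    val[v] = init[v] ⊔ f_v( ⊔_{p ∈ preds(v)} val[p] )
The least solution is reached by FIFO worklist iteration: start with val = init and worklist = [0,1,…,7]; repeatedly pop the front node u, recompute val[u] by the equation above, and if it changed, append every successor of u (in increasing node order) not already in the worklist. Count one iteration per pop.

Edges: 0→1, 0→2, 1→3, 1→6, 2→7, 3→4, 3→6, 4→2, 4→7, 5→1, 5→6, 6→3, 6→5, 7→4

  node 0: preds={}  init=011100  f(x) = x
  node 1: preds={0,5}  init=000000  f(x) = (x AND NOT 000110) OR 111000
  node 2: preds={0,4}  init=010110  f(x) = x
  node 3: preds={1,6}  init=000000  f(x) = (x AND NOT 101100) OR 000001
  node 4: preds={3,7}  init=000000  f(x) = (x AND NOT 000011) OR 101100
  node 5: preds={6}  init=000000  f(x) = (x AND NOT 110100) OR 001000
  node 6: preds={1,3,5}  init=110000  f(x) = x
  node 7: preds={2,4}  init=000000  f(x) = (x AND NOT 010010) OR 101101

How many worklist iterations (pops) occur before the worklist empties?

17

Worklist (17 pops):
  #1 pop 0: in=000000 → 011100 (no change)
  #2 pop 1: in=011100 → 111000 (was 000000); enqueue []
  #3 pop 2: in=011100 → 011110 (was 010110); enqueue []
  #4 pop 3: in=111000 → 010001 (was 000000); enqueue []
  #5 pop 4: in=010001 → 111100 (was 000000); enqueue [2]
  #6 pop 5: in=110000 → 001000 (was 000000); enqueue [1]
  #7 pop 6: in=111001 → 111001 (was 110000); enqueue [3,5]
  #8 pop 7: in=111110 → 101101 (was 000000); enqueue [4]
  #9 pop 2: in=111100 → 111110 (was 011110); enqueue [7]
  #10 pop 1: in=011100 → 111000 (no change)
  #11 pop 3: in=111001 → 010001 (no change)
  #12 pop 5: in=111001 → 001001 (was 001000); enqueue [1,6]
  #13 pop 4: in=111101 → 111100 (no change)
  #14 pop 7: in=111110 → 101101 (no change)
  #15 pop 1: in=011101 → 111001 (was 111000); enqueue [3]
  #16 pop 6: in=111001 → 111001 (no change)
  #17 pop 3: in=111001 → 010001 (no change)

Fixpoint:
  val[0] = 011100
  val[1] = 111001
  val[2] = 111110
  val[3] = 010001
  val[4] = 111100
  val[5] = 001001
  val[6] = 111001
  val[7] = 101101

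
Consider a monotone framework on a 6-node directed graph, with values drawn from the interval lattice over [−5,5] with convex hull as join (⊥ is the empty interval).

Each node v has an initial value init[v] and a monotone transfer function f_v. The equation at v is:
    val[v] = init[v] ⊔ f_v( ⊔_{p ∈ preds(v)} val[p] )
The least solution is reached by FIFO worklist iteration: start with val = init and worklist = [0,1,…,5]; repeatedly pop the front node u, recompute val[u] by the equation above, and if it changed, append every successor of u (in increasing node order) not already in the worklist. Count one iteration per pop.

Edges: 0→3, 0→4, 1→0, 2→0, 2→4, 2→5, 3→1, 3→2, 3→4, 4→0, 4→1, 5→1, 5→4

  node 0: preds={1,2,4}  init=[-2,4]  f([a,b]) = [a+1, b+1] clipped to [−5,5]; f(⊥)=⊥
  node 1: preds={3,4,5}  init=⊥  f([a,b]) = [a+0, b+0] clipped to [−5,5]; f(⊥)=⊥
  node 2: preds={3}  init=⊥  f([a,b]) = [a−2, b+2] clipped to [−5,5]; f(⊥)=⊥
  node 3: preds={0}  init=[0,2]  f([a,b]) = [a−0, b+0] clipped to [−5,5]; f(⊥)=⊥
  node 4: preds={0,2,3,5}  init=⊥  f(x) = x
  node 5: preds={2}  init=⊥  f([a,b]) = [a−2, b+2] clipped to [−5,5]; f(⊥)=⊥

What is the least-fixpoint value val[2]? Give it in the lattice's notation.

Trace (27 dequeues):
  [1] u=0 | in ⊥ | out [-2,4] | ==
  [2] u=1 | in [0,2] | out [0,2] | prev ⊥ | push {0}
  [3] u=2 | in [0,2] | out [-2,4] | prev ⊥ | push {}
  [4] u=3 | in [-2,4] | out [-2,4] | prev [0,2] | push {1,2}
  [5] u=4 | in [-2,4] | out [-2,4] | prev ⊥ | push {}
  [6] u=5 | in [-2,4] | out [-4,5] | prev ⊥ | push {4}
  [7] u=0 | in [-2,4] | out [-2,5] | prev [-2,4] | push {3}
  [8] u=1 | in [-4,5] | out [-4,5] | prev [0,2] | push {0}
  [9] u=2 | in [-2,4] | out [-4,5] | prev [-2,4] | push {5}
  [10] u=4 | in [-4,5] | out [-4,5] | prev [-2,4] | push {1}
  [11] u=3 | in [-2,5] | out [-2,5] | prev [-2,4] | push {2,4}
  [12] u=0 | in [-4,5] | out [-3,5] | prev [-2,5] | push {3}
  [13] u=5 | in [-4,5] | out [-5,5] | prev [-4,5] | push {}
  [14] u=1 | in [-5,5] | out [-5,5] | prev [-4,5] | push {0}
  [15] u=2 | in [-2,5] | out [-4,5] | ==
  [16] u=4 | in [-5,5] | out [-5,5] | prev [-4,5] | push {1}
  [17] u=3 | in [-3,5] | out [-3,5] | prev [-2,5] | push {2,4}
  [18] u=0 | in [-5,5] | out [-4,5] | prev [-3,5] | push {3}
  [19] u=1 | in [-5,5] | out [-5,5] | ==
  [20] u=2 | in [-3,5] | out [-5,5] | prev [-4,5] | push {0,5}
  [21] u=4 | in [-5,5] | out [-5,5] | ==
  [22] u=3 | in [-4,5] | out [-4,5] | prev [-3,5] | push {1,2,4}
  [23] u=0 | in [-5,5] | out [-4,5] | ==
  [24] u=5 | in [-5,5] | out [-5,5] | ==
  [25] u=1 | in [-5,5] | out [-5,5] | ==
  [26] u=2 | in [-4,5] | out [-5,5] | ==
  [27] u=4 | in [-5,5] | out [-5,5] | ==

Converged values:
  [0] [-4,5]
  [1] [-5,5]
  [2] [-5,5]
  [3] [-4,5]
  [4] [-5,5]
  [5] [-5,5]

[-5,5]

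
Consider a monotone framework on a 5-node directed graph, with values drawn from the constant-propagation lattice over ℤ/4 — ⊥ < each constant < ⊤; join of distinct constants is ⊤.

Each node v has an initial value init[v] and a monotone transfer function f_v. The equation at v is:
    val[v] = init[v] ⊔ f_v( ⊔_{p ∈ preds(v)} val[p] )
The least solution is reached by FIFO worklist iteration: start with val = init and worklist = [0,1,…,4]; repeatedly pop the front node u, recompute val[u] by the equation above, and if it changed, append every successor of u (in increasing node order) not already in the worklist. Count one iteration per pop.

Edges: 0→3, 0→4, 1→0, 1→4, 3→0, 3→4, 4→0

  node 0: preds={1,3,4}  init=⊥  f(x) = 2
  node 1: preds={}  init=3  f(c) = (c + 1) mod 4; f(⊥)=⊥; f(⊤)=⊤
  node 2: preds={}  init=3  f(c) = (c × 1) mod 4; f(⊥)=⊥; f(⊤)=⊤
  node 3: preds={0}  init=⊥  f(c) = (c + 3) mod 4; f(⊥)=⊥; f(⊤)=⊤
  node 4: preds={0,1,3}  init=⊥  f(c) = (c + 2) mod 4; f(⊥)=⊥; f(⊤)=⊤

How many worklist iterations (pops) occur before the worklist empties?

Iteration log — 6 steps:
  step 1. node 0  ⊔preds=3  new=2  old=⊥  +wl: 
  step 2. node 1  ⊔preds=⊥  new=3  stable
  step 3. node 2  ⊔preds=⊥  new=3  stable
  step 4. node 3  ⊔preds=2  new=1  old=⊥  +wl: 0
  step 5. node 4  ⊔preds=⊤  new=⊤  old=⊥  +wl: 
  step 6. node 0  ⊔preds=⊤  new=2  stable

Least fixpoint reached:
  node 0: 2
  node 1: 3
  node 2: 3
  node 3: 1
  node 4: ⊤

6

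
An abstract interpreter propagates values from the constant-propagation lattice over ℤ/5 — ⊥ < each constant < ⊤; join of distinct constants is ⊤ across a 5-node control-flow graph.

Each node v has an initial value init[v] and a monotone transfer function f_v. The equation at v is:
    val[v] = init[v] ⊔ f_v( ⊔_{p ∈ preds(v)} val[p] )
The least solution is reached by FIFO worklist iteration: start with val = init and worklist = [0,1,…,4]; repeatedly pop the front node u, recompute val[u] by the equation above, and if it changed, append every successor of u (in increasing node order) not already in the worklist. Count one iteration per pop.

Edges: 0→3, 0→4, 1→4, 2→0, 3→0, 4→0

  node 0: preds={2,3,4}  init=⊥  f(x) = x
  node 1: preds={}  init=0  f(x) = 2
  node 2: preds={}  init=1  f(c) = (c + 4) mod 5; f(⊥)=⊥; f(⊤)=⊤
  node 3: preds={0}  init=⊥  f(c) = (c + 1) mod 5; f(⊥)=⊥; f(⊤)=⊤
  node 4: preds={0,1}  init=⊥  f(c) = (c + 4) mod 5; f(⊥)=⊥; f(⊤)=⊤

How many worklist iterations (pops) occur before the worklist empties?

9

Worklist (9 pops):
  #1 pop 0: in=1 → 1 (was ⊥); enqueue []
  #2 pop 1: in=⊥ → ⊤ (was 0); enqueue []
  #3 pop 2: in=⊥ → 1 (no change)
  #4 pop 3: in=1 → 2 (was ⊥); enqueue [0]
  #5 pop 4: in=⊤ → ⊤ (was ⊥); enqueue []
  #6 pop 0: in=⊤ → ⊤ (was 1); enqueue [3,4]
  #7 pop 3: in=⊤ → ⊤ (was 2); enqueue [0]
  #8 pop 4: in=⊤ → ⊤ (no change)
  #9 pop 0: in=⊤ → ⊤ (no change)

Fixpoint:
  val[0] = ⊤
  val[1] = ⊤
  val[2] = 1
  val[3] = ⊤
  val[4] = ⊤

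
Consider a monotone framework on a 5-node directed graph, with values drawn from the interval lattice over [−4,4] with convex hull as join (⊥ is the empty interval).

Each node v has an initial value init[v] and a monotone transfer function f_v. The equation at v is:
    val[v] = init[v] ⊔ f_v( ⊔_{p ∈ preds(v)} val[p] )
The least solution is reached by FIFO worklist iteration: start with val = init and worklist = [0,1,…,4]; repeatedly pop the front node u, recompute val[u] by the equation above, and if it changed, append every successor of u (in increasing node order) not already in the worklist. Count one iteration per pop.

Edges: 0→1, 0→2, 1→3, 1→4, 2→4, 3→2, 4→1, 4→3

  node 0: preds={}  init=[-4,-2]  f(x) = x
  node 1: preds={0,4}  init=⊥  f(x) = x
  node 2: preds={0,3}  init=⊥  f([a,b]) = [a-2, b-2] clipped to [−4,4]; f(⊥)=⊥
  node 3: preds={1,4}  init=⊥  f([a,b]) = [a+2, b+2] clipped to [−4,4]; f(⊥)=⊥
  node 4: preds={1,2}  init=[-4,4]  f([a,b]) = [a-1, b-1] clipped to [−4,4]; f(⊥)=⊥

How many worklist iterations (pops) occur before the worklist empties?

Iteration log — 7 steps:
  step 1. node 0  ⊔preds=⊥  new=[-4,-2]  stable
  step 2. node 1  ⊔preds=[-4,4]  new=[-4,4]  old=⊥  +wl: 
  step 3. node 2  ⊔preds=[-4,-2]  new=[-4,-4]  old=⊥  +wl: 
  step 4. node 3  ⊔preds=[-4,4]  new=[-2,4]  old=⊥  +wl: 2
  step 5. node 4  ⊔preds=[-4,4]  new=[-4,4]  stable
  step 6. node 2  ⊔preds=[-4,4]  new=[-4,2]  old=[-4,-4]  +wl: 4
  step 7. node 4  ⊔preds=[-4,4]  new=[-4,4]  stable

Least fixpoint reached:
  node 0: [-4,-2]
  node 1: [-4,4]
  node 2: [-4,2]
  node 3: [-2,4]
  node 4: [-4,4]

7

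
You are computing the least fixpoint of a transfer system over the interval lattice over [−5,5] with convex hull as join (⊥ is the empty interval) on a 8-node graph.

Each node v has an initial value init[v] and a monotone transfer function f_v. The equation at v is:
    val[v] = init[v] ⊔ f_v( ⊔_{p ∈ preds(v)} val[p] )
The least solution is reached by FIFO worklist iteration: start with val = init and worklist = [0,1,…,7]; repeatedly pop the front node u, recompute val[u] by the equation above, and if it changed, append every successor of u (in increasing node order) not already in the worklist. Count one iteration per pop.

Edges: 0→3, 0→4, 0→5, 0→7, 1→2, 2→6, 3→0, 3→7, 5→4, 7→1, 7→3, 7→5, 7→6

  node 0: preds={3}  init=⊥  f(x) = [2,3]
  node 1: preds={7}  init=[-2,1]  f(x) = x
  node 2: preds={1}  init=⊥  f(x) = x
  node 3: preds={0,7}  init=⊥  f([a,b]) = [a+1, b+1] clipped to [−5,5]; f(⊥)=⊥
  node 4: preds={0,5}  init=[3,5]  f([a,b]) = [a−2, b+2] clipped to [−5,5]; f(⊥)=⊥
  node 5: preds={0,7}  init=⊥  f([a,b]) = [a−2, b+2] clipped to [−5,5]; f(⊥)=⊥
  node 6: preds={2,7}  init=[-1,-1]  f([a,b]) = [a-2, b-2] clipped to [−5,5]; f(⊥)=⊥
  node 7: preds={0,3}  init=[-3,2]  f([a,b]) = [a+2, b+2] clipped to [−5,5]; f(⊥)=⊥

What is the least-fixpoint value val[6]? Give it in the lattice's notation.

[-5,3]

Trace (18 dequeues):
  [1] u=0 | in ⊥ | out [2,3] | prev ⊥ | push {}
  [2] u=1 | in [-3,2] | out [-3,2] | prev [-2,1] | push {}
  [3] u=2 | in [-3,2] | out [-3,2] | prev ⊥ | push {}
  [4] u=3 | in [-3,3] | out [-2,4] | prev ⊥ | push {0}
  [5] u=4 | in [2,3] | out [0,5] | prev [3,5] | push {}
  [6] u=5 | in [-3,3] | out [-5,5] | prev ⊥ | push {4}
  [7] u=6 | in [-3,2] | out [-5,0] | prev [-1,-1] | push {}
  [8] u=7 | in [-2,4] | out [-3,5] | prev [-3,2] | push {1,3,5,6}
  [9] u=0 | in [-2,4] | out [2,3] | ==
  [10] u=4 | in [-5,5] | out [-5,5] | prev [0,5] | push {}
  [11] u=1 | in [-3,5] | out [-3,5] | prev [-3,2] | push {2}
  [12] u=3 | in [-3,5] | out [-2,5] | prev [-2,4] | push {0,7}
  [13] u=5 | in [-3,5] | out [-5,5] | ==
  [14] u=6 | in [-3,5] | out [-5,3] | prev [-5,0] | push {}
  [15] u=2 | in [-3,5] | out [-3,5] | prev [-3,2] | push {6}
  [16] u=0 | in [-2,5] | out [2,3] | ==
  [17] u=7 | in [-2,5] | out [-3,5] | ==
  [18] u=6 | in [-3,5] | out [-5,3] | ==

Converged values:
  [0] [2,3]
  [1] [-3,5]
  [2] [-3,5]
  [3] [-2,5]
  [4] [-5,5]
  [5] [-5,5]
  [6] [-5,3]
  [7] [-3,5]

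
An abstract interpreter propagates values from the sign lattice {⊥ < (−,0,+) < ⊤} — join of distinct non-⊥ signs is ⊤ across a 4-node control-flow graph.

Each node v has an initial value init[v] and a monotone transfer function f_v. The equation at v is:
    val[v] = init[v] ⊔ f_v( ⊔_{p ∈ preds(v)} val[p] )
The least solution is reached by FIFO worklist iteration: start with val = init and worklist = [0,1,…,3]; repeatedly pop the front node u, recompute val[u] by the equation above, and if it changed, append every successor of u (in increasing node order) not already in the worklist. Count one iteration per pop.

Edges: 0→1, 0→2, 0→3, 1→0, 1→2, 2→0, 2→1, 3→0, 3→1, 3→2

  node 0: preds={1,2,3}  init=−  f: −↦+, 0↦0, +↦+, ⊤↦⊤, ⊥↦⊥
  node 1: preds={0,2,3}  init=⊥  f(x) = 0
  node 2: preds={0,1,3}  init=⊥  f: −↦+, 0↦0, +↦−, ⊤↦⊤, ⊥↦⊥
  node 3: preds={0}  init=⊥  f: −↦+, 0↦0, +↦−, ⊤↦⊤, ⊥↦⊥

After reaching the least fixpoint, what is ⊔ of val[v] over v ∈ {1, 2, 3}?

Worklist (11 pops):
  #1 pop 0: in=⊥ → − (no change)
  #2 pop 1: in=− → 0 (was ⊥); enqueue [0]
  #3 pop 2: in=⊤ → ⊤ (was ⊥); enqueue [1]
  #4 pop 3: in=− → + (was ⊥); enqueue [2]
  #5 pop 0: in=⊤ → ⊤ (was −); enqueue [3]
  #6 pop 1: in=⊤ → 0 (no change)
  #7 pop 2: in=⊤ → ⊤ (no change)
  #8 pop 3: in=⊤ → ⊤ (was +); enqueue [0,1,2]
  #9 pop 0: in=⊤ → ⊤ (no change)
  #10 pop 1: in=⊤ → 0 (no change)
  #11 pop 2: in=⊤ → ⊤ (no change)

Fixpoint:
  val[0] = ⊤
  val[1] = 0
  val[2] = ⊤
  val[3] = ⊤

⊤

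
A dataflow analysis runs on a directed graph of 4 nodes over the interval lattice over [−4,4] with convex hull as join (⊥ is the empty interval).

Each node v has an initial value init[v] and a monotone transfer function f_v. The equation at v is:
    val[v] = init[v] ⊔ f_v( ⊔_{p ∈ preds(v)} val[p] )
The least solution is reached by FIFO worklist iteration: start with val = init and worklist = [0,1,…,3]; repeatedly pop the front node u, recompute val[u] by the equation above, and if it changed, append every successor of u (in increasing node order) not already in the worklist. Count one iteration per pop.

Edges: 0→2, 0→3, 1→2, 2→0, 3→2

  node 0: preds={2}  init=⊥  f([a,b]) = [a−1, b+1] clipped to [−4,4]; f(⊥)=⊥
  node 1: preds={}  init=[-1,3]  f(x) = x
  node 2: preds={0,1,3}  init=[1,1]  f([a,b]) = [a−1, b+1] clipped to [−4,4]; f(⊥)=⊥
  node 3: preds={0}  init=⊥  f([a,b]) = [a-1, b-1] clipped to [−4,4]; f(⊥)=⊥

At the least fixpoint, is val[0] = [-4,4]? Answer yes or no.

Worklist (10 pops):
  #1 pop 0: in=[1,1] → [0,2] (was ⊥); enqueue []
  #2 pop 1: in=⊥ → [-1,3] (no change)
  #3 pop 2: in=[-1,3] → [-2,4] (was [1,1]); enqueue [0]
  #4 pop 3: in=[0,2] → [-1,1] (was ⊥); enqueue [2]
  #5 pop 0: in=[-2,4] → [-3,4] (was [0,2]); enqueue [3]
  #6 pop 2: in=[-3,4] → [-4,4] (was [-2,4]); enqueue [0]
  #7 pop 3: in=[-3,4] → [-4,3] (was [-1,1]); enqueue [2]
  #8 pop 0: in=[-4,4] → [-4,4] (was [-3,4]); enqueue [3]
  #9 pop 2: in=[-4,4] → [-4,4] (no change)
  #10 pop 3: in=[-4,4] → [-4,3] (no change)

Fixpoint:
  val[0] = [-4,4]
  val[1] = [-1,3]
  val[2] = [-4,4]
  val[3] = [-4,3]

yes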